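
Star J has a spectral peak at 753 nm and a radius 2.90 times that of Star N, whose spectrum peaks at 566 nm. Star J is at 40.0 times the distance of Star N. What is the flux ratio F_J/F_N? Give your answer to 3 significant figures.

0.00168

Wien's law: T_J/T_N = λ_N/λ_J = 566/753 = 0.7517.
L_J/L_N = (R_J/R_N)²(T_J/T_N)⁴ = (2.90)²(0.7517)⁴ = 2.685.
F_J/F_N = (L_J/L_N)/(d_J/d_N)² = 2.685/(40.0)² = 0.001678.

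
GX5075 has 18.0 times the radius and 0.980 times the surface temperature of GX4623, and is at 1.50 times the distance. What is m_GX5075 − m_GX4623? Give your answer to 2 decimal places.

-5.31

L_GX5075/L_GX4623 = (18.0)²(0.980)⁴ = 298.8.
F_GX5075/F_GX4623 = (L_GX5075/L_GX4623)/(d_GX5075/d_GX4623)² = 298.8/2.250 = 132.8.
m_GX5075 − m_GX4623 = −2.5 log₁₀(132.8) = -5.31.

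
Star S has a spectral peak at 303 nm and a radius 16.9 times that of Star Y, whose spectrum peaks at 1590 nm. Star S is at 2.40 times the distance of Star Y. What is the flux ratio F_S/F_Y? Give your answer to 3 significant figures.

3.76×10^4

Wien's law: T_S/T_Y = λ_Y/λ_S = 1590/303 = 5.248.
L_S/L_Y = (R_S/R_Y)²(T_S/T_Y)⁴ = (16.9)²(5.248)⁴ = 2.166×10^5.
F_S/F_Y = (L_S/L_Y)/(d_S/d_Y)² = 2.166×10^5/(2.40)² = 3.760×10^4.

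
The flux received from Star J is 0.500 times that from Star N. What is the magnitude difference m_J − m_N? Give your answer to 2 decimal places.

0.75

m_J − m_N = −2.5 log₁₀(F_J/F_N) = −2.5 log₁₀(0.500) = −2.5 × (-0.301) = 0.753.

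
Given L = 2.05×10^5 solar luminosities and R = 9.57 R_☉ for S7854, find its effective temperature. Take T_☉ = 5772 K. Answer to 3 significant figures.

3.97×10^4 K

T/T_☉ = (L/L_☉)^(1/4) / (R/R_☉)^(1/2)
T = 5772 × (2.05×10^5)^(1/4) / √(9.57) = 5772 × 21.28 / 3.094 = 3.970×10^4 K.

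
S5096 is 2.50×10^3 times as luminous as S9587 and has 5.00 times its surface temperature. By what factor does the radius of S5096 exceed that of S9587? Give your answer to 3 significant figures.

2.00

L ∝ R²T⁴ gives R ∝ √L / T², so
R_S5096/R_S9587 = √(2.50×10^3) / (5.00)² = 50.00 / 25.00 = 2.000.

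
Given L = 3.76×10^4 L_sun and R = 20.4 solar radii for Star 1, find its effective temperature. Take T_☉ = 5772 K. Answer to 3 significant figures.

T/T_☉ = (L/L_☉)^(1/4) / (R/R_☉)^(1/2)
T = 5772 × (3.76×10^4)^(1/4) / √(20.4) = 5772 × 13.93 / 4.517 = 1.780×10^4 K.

1.78×10^4 K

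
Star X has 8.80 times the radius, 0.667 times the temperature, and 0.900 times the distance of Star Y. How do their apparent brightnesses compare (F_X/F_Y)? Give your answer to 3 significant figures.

18.9

L_X/L_Y = (R_X/R_Y)²(T_X/T_Y)⁴ = (8.80)² × (0.667)⁴ = 15.33.
F_X/F_Y = (L_X/L_Y)/(d_X/d_Y)² = 15.33 / (0.900)² = 18.92.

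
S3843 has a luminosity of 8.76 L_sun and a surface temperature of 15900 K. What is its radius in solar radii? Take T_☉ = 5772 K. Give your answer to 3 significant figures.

0.390 solar radii

R/R_☉ = √(L/L_☉) / (T/T_☉)² = √(8.76) / (2.755)²
       = 2.960 / 7.588 = 0.3900.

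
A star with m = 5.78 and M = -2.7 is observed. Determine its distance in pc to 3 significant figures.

m − M = 5 log₁₀(d/10 pc)
5.78 − (-2.7) = 8.48 = 5 log₁₀(d/10)
d = 10 × 10^(8.48/5) = 10 × 10^1.696 = 496.6 pc.

497 pc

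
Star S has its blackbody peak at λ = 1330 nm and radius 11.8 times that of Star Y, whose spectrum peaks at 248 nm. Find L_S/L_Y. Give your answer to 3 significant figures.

Wien's law gives T ∝ 1/λ_max, so T_S/T_Y = λ_Y/λ_S = 248/1330 = 0.1865.
Then L ∝ R²T⁴ gives L_S/L_Y = (11.8)² × (0.1865)⁴ = 139.2 × 0.001209 = 0.1683.

0.168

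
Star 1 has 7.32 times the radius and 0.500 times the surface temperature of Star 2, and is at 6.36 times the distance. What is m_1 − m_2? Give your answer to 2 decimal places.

2.71

L_1/L_2 = (7.32)²(0.500)⁴ = 3.349.
F_1/F_2 = (L_1/L_2)/(d_1/d_2)² = 3.349/40.45 = 0.08279.
m_1 − m_2 = −2.5 log₁₀(0.08279) = 2.71.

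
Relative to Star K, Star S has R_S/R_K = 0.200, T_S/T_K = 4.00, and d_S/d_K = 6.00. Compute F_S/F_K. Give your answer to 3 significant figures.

0.284

L_S/L_K = (R_S/R_K)²(T_S/T_K)⁴ = (0.200)² × (4.00)⁴ = 10.24.
F_S/F_K = (L_S/L_K)/(d_S/d_K)² = 10.24 / (6.00)² = 0.2844.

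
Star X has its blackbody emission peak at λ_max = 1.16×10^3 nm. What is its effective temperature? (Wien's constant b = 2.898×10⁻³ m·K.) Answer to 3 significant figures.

2.50×10^3 K

T = b/λ_max = 2.898×10⁻³ / (1.16×10^3×10⁻⁹) = 2498 K.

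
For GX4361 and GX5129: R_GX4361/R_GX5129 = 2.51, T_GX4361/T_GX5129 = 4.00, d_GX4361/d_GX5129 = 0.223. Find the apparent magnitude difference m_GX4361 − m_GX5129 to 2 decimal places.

-11.28

L_GX4361/L_GX5129 = (2.51)²(4.00)⁴ = 1613.
F_GX4361/F_GX5129 = (L_GX4361/L_GX5129)/(d_GX4361/d_GX5129)² = 1613/0.04973 = 3.243×10^4.
m_GX4361 − m_GX5129 = −2.5 log₁₀(3.243×10^4) = -11.28.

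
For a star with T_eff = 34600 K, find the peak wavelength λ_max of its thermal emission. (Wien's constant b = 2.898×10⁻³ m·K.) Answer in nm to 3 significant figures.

83.8 nm

λ_max = b/T = 2.898×10⁻³ / 34600 = 8.38×10^-8 m = 83.76 nm.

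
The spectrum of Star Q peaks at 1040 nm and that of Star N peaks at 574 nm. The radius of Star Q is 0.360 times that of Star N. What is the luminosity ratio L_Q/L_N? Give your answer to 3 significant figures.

0.0120

Wien's law gives T ∝ 1/λ_max, so T_Q/T_N = λ_N/λ_Q = 574/1040 = 0.5519.
Then L ∝ R²T⁴ gives L_Q/L_N = (0.360)² × (0.5519)⁴ = 0.1296 × 0.09279 = 0.01203.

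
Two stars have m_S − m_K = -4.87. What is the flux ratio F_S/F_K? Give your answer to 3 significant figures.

F_S/F_K = 10^(−(m_S − m_K)/2.5) = 10^(4.87/2.5) = 10^1.948 = 88.72.

88.7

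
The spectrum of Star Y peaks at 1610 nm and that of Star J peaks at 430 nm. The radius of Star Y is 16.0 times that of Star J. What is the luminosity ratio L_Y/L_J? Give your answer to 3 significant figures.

Wien's law gives T ∝ 1/λ_max, so T_Y/T_J = λ_J/λ_Y = 430/1610 = 0.2671.
Then L ∝ R²T⁴ gives L_Y/L_J = (16.0)² × (0.2671)⁴ = 256.0 × 0.005088 = 1.303.

1.30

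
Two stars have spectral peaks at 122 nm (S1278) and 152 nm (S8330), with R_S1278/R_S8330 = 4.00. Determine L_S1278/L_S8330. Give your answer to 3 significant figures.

Wien's law gives T ∝ 1/λ_max, so T_S1278/T_S8330 = λ_S8330/λ_S1278 = 152/122 = 1.246.
Then L ∝ R²T⁴ gives L_S1278/L_S8330 = (4.00)² × (1.246)⁴ = 16.00 × 2.410 = 38.55.

38.6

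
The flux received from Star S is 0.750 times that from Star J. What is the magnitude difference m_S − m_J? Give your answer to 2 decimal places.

0.31

m_S − m_J = −2.5 log₁₀(F_S/F_J) = −2.5 log₁₀(0.750) = −2.5 × (-0.125) = 0.312.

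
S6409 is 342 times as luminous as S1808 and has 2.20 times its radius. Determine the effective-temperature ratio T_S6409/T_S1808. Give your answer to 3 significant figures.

L ∝ R²T⁴ gives T ∝ (L/R²)^(1/4), so
T_S6409/T_S1808 = (342 / 2.20²)^(1/4) = (70.66)^(1/4) = 2.899.

2.90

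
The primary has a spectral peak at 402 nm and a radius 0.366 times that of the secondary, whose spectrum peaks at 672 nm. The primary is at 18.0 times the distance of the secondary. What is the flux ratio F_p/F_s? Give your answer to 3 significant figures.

0.00323

Wien's law: T_p/T_s = λ_s/λ_p = 672/402 = 1.672.
L_p/L_s = (R_p/R_s)²(T_p/T_s)⁴ = (0.366)²(1.672)⁴ = 1.046.
F_p/F_s = (L_p/L_s)/(d_p/d_s)² = 1.046/(18.0)² = 0.003228.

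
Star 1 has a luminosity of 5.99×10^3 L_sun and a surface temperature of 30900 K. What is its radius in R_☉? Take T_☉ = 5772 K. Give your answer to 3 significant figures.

2.70 R_☉

R/R_☉ = √(L/L_☉) / (T/T_☉)² = √(5.99×10^3) / (5.353)²
       = 77.40 / 28.66 = 2.701.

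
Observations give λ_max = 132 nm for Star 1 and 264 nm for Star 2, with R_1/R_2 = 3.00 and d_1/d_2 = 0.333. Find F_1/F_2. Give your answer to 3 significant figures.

Wien's law: T_1/T_2 = λ_2/λ_1 = 264/132 = 2.000.
L_1/L_2 = (R_1/R_2)²(T_1/T_2)⁴ = (3.00)²(2.000)⁴ = 144.0.
F_1/F_2 = (L_1/L_2)/(d_1/d_2)² = 144.0/(0.333)² = 1299.

1.30×10^3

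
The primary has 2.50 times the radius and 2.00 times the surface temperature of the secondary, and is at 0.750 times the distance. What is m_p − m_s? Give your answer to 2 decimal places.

L_p/L_s = (2.50)²(2.00)⁴ = 100.0.
F_p/F_s = (L_p/L_s)/(d_p/d_s)² = 100.0/0.5625 = 177.8.
m_p − m_s = −2.5 log₁₀(177.8) = -5.62.

-5.62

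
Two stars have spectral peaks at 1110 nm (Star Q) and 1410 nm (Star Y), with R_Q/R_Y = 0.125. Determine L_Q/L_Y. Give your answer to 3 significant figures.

Wien's law gives T ∝ 1/λ_max, so T_Q/T_Y = λ_Y/λ_Q = 1410/1110 = 1.270.
Then L ∝ R²T⁴ gives L_Q/L_Y = (0.125)² × (1.270)⁴ = 0.01562 × 2.604 = 0.04068.

0.0407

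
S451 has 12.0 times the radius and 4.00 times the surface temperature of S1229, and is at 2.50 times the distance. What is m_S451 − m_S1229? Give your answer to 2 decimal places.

-9.43

L_S451/L_S1229 = (12.0)²(4.00)⁴ = 3.686×10^4.
F_S451/F_S1229 = (L_S451/L_S1229)/(d_S451/d_S1229)² = 3.686×10^4/6.250 = 5898.
m_S451 − m_S1229 = −2.5 log₁₀(5898) = -9.43.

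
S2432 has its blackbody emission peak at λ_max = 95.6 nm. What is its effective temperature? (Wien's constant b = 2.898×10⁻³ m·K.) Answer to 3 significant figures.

3.03×10^4 K

T = b/λ_max = 2.898×10⁻³ / (95.6×10⁻⁹) = 3.031×10^4 K.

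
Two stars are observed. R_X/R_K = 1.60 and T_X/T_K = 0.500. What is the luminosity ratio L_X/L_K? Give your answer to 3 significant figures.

From the Stefan–Boltzmann law, L ∝ R²T⁴, so
L_X/L_K = (R_X/R_K)² (T_X/T_K)⁴ = (1.60)² × (0.500)⁴ = 2.560 × 0.06250 = 0.1600.

0.160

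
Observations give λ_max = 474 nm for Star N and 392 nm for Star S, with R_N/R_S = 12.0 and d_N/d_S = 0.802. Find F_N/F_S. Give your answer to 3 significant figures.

105

Wien's law: T_N/T_S = λ_S/λ_N = 392/474 = 0.8270.
L_N/L_S = (R_N/R_S)²(T_N/T_S)⁴ = (12.0)²(0.8270)⁴ = 67.36.
F_N/F_S = (L_N/L_S)/(d_N/d_S)² = 67.36/(0.802)² = 104.7.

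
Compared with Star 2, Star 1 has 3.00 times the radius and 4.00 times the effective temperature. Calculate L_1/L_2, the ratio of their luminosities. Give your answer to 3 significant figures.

2.30×10^3

From the Stefan–Boltzmann law, L ∝ R²T⁴, so
L_1/L_2 = (R_1/R_2)² (T_1/T_2)⁴ = (3.00)² × (4.00)⁴ = 9.000 × 256.0 = 2304.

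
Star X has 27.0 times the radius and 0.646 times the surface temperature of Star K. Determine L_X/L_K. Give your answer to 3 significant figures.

From the Stefan–Boltzmann law, L ∝ R²T⁴, so
L_X/L_K = (R_X/R_K)² (T_X/T_K)⁴ = (27.0)² × (0.646)⁴ = 729.0 × 0.1742 = 127.0.

127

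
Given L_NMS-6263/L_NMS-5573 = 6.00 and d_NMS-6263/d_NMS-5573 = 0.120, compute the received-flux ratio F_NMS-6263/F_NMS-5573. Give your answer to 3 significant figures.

417

F = L/(4πd²), so F_NMS-6263/F_NMS-5573 = (L_NMS-6263/L_NMS-5573) / (d_NMS-6263/d_NMS-5573)²
= 6.00 / (0.120)² = 6.00 / 0.01440 = 416.7.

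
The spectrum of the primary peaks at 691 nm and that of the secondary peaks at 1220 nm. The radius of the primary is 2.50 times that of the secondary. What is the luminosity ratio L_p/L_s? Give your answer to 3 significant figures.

60.7

Wien's law gives T ∝ 1/λ_max, so T_p/T_s = λ_s/λ_p = 1220/691 = 1.766.
Then L ∝ R²T⁴ gives L_p/L_s = (2.50)² × (1.766)⁴ = 6.250 × 9.717 = 60.73.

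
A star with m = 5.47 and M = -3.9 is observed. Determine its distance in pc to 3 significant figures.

748 pc

m − M = 5 log₁₀(d/10 pc)
5.47 − (-3.9) = 9.37 = 5 log₁₀(d/10)
d = 10 × 10^(9.37/5) = 10 × 10^1.874 = 748.2 pc.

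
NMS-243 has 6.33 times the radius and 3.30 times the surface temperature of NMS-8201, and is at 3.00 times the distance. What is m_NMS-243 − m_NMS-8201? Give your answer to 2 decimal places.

-6.81

L_NMS-243/L_NMS-8201 = (6.33)²(3.30)⁴ = 4752.
F_NMS-243/F_NMS-8201 = (L_NMS-243/L_NMS-8201)/(d_NMS-243/d_NMS-8201)² = 4752/9.000 = 528.0.
m_NMS-243 − m_NMS-8201 = −2.5 log₁₀(528.0) = -6.81.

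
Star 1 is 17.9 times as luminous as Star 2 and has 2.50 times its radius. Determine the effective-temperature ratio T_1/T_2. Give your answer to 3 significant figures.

L ∝ R²T⁴ gives T ∝ (L/R²)^(1/4), so
T_1/T_2 = (17.9 / 2.50²)^(1/4) = (2.864)^(1/4) = 1.301.

1.30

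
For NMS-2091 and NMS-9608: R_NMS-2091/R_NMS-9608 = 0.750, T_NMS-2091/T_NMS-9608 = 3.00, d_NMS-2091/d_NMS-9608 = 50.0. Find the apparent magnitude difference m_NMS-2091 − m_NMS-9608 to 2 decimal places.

4.35

L_NMS-2091/L_NMS-9608 = (0.750)²(3.00)⁴ = 45.56.
F_NMS-2091/F_NMS-9608 = (L_NMS-2091/L_NMS-9608)/(d_NMS-2091/d_NMS-9608)² = 45.56/2500 = 0.01823.
m_NMS-2091 − m_NMS-9608 = −2.5 log₁₀(0.01823) = 4.35.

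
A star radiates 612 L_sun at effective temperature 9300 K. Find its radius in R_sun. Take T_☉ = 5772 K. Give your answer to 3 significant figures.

9.53 R_sun

R/R_☉ = √(L/L_☉) / (T/T_☉)² = √(612) / (1.611)²
       = 24.74 / 2.596 = 9.529.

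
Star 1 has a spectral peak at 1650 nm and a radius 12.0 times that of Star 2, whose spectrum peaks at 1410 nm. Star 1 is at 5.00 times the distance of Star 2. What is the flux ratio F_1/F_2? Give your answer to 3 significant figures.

Wien's law: T_1/T_2 = λ_2/λ_1 = 1410/1650 = 0.8545.
L_1/L_2 = (R_1/R_2)²(T_1/T_2)⁴ = (12.0)²(0.8545)⁴ = 76.79.
F_1/F_2 = (L_1/L_2)/(d_1/d_2)² = 76.79/(5.00)² = 3.072.

3.07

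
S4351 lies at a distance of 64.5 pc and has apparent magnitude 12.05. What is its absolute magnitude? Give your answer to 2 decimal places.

8.00

M = m − 5 log₁₀(d/10 pc) = 12.05 − 5 log₁₀(64.5/10)
  = 12.05 − 5 × 0.810 = 12.05 − 4.05 = 8.00.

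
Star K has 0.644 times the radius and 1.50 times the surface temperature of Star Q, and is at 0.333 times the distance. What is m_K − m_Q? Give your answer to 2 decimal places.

L_K/L_Q = (0.644)²(1.50)⁴ = 2.100.
F_K/F_Q = (L_K/L_Q)/(d_K/d_Q)² = 2.100/0.1109 = 18.93.
m_K − m_Q = −2.5 log₁₀(18.93) = -3.19.

-3.19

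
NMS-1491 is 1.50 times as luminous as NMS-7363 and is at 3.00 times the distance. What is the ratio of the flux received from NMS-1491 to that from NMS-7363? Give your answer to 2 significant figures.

0.17

F = L/(4πd²), so F_NMS-1491/F_NMS-7363 = (L_NMS-1491/L_NMS-7363) / (d_NMS-1491/d_NMS-7363)²
= 1.50 / (3.00)² = 1.50 / 9.000 = 0.1667.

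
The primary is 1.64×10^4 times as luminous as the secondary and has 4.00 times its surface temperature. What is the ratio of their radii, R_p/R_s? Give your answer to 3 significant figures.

L ∝ R²T⁴ gives R ∝ √L / T², so
R_p/R_s = √(1.64×10^4) / (4.00)² = 128.1 / 16.00 = 8.004.

8.00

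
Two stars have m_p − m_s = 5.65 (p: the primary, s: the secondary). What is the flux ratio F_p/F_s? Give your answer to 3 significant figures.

F_p/F_s = 10^(−(m_p − m_s)/2.5) = 10^(-5.65/2.5) = 10^-2.260 = 0.005495.

0.00550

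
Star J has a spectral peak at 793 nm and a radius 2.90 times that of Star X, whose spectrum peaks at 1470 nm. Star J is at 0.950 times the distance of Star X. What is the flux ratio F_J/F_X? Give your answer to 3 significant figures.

Wien's law: T_J/T_X = λ_X/λ_J = 1470/793 = 1.854.
L_J/L_X = (R_J/R_X)²(T_J/T_X)⁴ = (2.90)²(1.854)⁴ = 99.31.
F_J/F_X = (L_J/L_X)/(d_J/d_X)² = 99.31/(0.950)² = 110.0.

110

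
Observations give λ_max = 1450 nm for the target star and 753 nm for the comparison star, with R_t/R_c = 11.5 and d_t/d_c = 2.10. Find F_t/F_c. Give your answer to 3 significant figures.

Wien's law: T_t/T_c = λ_c/λ_t = 753/1450 = 0.5193.
L_t/L_c = (R_t/R_c)²(T_t/T_c)⁴ = (11.5)²(0.5193)⁴ = 9.618.
F_t/F_c = (L_t/L_c)/(d_t/d_c)² = 9.618/(2.10)² = 2.181.

2.18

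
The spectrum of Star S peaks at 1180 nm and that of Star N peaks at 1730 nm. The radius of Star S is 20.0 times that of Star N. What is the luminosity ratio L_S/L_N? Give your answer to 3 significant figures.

Wien's law gives T ∝ 1/λ_max, so T_S/T_N = λ_N/λ_S = 1730/1180 = 1.466.
Then L ∝ R²T⁴ gives L_S/L_N = (20.0)² × (1.466)⁴ = 400.0 × 4.620 = 1848.

1.85×10^3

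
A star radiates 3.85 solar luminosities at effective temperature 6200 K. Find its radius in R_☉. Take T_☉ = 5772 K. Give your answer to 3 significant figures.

1.70 R_☉

R/R_☉ = √(L/L_☉) / (T/T_☉)² = √(3.85) / (1.074)²
       = 1.962 / 1.154 = 1.701.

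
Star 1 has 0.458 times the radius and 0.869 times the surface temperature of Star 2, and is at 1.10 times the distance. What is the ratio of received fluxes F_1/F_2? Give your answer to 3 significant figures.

L_1/L_2 = (R_1/R_2)²(T_1/T_2)⁴ = (0.458)² × (0.869)⁴ = 0.1196.
F_1/F_2 = (L_1/L_2)/(d_1/d_2)² = 0.1196 / (1.10)² = 0.09886.

0.0989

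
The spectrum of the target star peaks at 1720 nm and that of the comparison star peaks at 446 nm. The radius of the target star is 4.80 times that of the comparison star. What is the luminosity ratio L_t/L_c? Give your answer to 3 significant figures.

0.104

Wien's law gives T ∝ 1/λ_max, so T_t/T_c = λ_c/λ_t = 446/1720 = 0.2593.
Then L ∝ R²T⁴ gives L_t/L_c = (4.80)² × (0.2593)⁴ = 23.04 × 0.004521 = 0.1042.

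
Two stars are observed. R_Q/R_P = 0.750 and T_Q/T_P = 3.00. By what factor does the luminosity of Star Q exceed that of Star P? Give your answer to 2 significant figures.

From the Stefan–Boltzmann law, L ∝ R²T⁴, so
L_Q/L_P = (R_Q/R_P)² (T_Q/T_P)⁴ = (0.750)² × (3.00)⁴ = 0.5625 × 81.00 = 45.56.

46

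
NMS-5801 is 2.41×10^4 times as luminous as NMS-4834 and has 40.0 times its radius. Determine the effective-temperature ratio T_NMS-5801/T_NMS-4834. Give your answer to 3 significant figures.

L ∝ R²T⁴ gives T ∝ (L/R²)^(1/4), so
T_NMS-5801/T_NMS-4834 = (2.41×10^4 / 40.0²)^(1/4) = (15.06)^(1/4) = 1.970.

1.97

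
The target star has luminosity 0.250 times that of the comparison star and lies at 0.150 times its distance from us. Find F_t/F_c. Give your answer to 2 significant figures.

11

F = L/(4πd²), so F_t/F_c = (L_t/L_c) / (d_t/d_c)²
= 0.250 / (0.150)² = 0.250 / 0.02250 = 11.11.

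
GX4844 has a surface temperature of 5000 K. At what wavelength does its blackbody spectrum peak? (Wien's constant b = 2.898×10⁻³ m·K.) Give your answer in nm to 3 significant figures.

λ_max = b/T = 2.898×10⁻³ / 5000 = 5.80×10^-7 m = 579.6 nm.

580 nm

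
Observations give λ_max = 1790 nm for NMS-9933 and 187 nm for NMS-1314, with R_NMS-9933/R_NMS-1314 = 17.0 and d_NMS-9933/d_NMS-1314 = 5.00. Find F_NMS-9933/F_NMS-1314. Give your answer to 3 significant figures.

0.00138

Wien's law: T_NMS-9933/T_NMS-1314 = λ_NMS-1314/λ_NMS-9933 = 187/1790 = 0.1045.
L_NMS-9933/L_NMS-1314 = (R_NMS-9933/R_NMS-1314)²(T_NMS-9933/T_NMS-1314)⁴ = (17.0)²(0.1045)⁴ = 0.03442.
F_NMS-9933/F_NMS-1314 = (L_NMS-9933/L_NMS-1314)/(d_NMS-9933/d_NMS-1314)² = 0.03442/(5.00)² = 0.001377.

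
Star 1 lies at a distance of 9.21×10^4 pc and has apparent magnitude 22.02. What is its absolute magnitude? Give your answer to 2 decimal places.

2.20

M = m − 5 log₁₀(d/10 pc) = 22.02 − 5 log₁₀(9.21×10^4/10)
  = 22.02 − 5 × 3.964 = 22.02 − 19.82 = 2.20.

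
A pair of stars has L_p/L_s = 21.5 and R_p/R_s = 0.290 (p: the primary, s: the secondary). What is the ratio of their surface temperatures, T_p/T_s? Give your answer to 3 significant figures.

4.00

L ∝ R²T⁴ gives T ∝ (L/R²)^(1/4), so
T_p/T_s = (21.5 / 0.290²)^(1/4) = (255.6)^(1/4) = 3.999.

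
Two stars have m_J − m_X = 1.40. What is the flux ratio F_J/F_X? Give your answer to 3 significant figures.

F_J/F_X = 10^(−(m_J − m_X)/2.5) = 10^(-1.40/2.5) = 10^-0.560 = 0.2754.

0.275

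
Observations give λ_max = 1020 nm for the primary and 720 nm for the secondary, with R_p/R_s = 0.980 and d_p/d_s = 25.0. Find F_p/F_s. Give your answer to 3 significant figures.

3.82×10^-4

Wien's law: T_p/T_s = λ_s/λ_p = 720/1020 = 0.7059.
L_p/L_s = (R_p/R_s)²(T_p/T_s)⁴ = (0.980)²(0.7059)⁴ = 0.2384.
F_p/F_s = (L_p/L_s)/(d_p/d_s)² = 0.2384/(25.0)² = 3.815×10^-4.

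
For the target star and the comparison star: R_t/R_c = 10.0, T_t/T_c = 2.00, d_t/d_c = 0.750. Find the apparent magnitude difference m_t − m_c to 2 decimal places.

L_t/L_c = (10.0)²(2.00)⁴ = 1600.
F_t/F_c = (L_t/L_c)/(d_t/d_c)² = 1600/0.5625 = 2844.
m_t − m_c = −2.5 log₁₀(2844) = -8.63.

-8.63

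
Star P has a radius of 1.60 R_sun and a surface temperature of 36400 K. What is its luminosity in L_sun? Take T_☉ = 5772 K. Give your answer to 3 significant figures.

4.05×10^3 L_sun

L/L_☉ = (R/R_☉)² (T/T_☉)⁴ = (1.60)² × (36400/5772)⁴
       = 2.560 × (6.306)⁴ = 2.560 × 1582 = 4049.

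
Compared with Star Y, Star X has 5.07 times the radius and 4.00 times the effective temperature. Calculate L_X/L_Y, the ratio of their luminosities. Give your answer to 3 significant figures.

From the Stefan–Boltzmann law, L ∝ R²T⁴, so
L_X/L_Y = (R_X/R_Y)² (T_X/T_Y)⁴ = (5.07)² × (4.00)⁴ = 25.70 × 256.0 = 6580.

6.58×10^3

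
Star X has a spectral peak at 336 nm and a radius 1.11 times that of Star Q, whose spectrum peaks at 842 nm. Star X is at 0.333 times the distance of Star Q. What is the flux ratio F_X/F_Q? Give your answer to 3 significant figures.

Wien's law: T_X/T_Q = λ_Q/λ_X = 842/336 = 2.506.
L_X/L_Q = (R_X/R_Q)²(T_X/T_Q)⁴ = (1.11)²(2.506)⁴ = 48.59.
F_X/F_Q = (L_X/L_Q)/(d_X/d_Q)² = 48.59/(0.333)² = 438.2.

438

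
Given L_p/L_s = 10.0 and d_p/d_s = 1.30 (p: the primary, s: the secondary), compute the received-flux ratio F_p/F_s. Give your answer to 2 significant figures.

5.9

F = L/(4πd²), so F_p/F_s = (L_p/L_s) / (d_p/d_s)²
= 10.0 / (1.30)² = 10.0 / 1.690 = 5.917.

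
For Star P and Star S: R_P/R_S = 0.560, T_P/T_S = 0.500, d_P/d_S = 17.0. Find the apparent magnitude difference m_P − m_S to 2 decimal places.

10.42

L_P/L_S = (0.560)²(0.500)⁴ = 0.01960.
F_P/F_S = (L_P/L_S)/(d_P/d_S)² = 0.01960/289.0 = 6.782×10^-5.
m_P − m_S = −2.5 log₁₀(6.782×10^-5) = 10.42.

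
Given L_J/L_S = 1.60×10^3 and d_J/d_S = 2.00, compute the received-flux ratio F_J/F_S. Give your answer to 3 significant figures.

400

F = L/(4πd²), so F_J/F_S = (L_J/L_S) / (d_J/d_S)²
= 1.60×10^3 / (2.00)² = 1.60×10^3 / 4.000 = 400.0.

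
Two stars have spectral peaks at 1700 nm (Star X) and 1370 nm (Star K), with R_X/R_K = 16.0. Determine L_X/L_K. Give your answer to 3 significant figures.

108

Wien's law gives T ∝ 1/λ_max, so T_X/T_K = λ_K/λ_X = 1370/1700 = 0.8059.
Then L ∝ R²T⁴ gives L_X/L_K = (16.0)² × (0.8059)⁴ = 256.0 × 0.4218 = 108.0.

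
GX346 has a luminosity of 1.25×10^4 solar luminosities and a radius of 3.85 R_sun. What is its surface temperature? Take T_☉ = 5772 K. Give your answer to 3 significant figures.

3.11×10^4 K

T/T_☉ = (L/L_☉)^(1/4) / (R/R_☉)^(1/2)
T = 5772 × (1.25×10^4)^(1/4) / √(3.85) = 5772 × 10.57 / 1.962 = 3.110×10^4 K.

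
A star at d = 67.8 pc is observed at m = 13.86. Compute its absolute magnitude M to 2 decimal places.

M = m − 5 log₁₀(d/10 pc) = 13.86 − 5 log₁₀(67.8/10)
  = 13.86 − 5 × 0.831 = 13.86 − 4.16 = 9.70.

9.70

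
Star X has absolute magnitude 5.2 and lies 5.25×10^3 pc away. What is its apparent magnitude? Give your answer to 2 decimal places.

18.80

m = M + 5 log₁₀(d/10 pc) = 5.2 + 5 log₁₀(5.25×10^3/10)
  = 5.2 + 5 × 2.720 = 5.2 + 13.60 = 18.80.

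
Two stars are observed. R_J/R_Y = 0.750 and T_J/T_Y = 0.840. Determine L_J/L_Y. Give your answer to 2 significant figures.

0.28

From the Stefan–Boltzmann law, L ∝ R²T⁴, so
L_J/L_Y = (R_J/R_Y)² (T_J/T_Y)⁴ = (0.750)² × (0.840)⁴ = 0.5625 × 0.4979 = 0.2801.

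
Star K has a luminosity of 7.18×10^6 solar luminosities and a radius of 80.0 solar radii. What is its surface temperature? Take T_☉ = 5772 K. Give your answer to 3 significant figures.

3.34×10^4 K

T/T_☉ = (L/L_☉)^(1/4) / (R/R_☉)^(1/2)
T = 5772 × (7.18×10^6)^(1/4) / √(80.0) = 5772 × 51.76 / 8.944 = 3.341×10^4 K.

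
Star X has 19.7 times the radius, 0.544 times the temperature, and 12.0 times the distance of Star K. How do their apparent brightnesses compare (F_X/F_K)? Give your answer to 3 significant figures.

0.236

L_X/L_K = (R_X/R_K)²(T_X/T_K)⁴ = (19.7)² × (0.544)⁴ = 33.99.
F_X/F_K = (L_X/L_K)/(d_X/d_K)² = 33.99 / (12.0)² = 0.2360.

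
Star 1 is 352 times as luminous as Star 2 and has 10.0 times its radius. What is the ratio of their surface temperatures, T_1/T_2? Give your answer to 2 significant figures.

L ∝ R²T⁴ gives T ∝ (L/R²)^(1/4), so
T_1/T_2 = (352 / 10.0²)^(1/4) = (3.520)^(1/4) = 1.370.

1.4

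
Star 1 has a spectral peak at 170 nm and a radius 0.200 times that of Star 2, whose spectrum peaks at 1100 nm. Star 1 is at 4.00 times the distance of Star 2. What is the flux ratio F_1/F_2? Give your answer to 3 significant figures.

4.38

Wien's law: T_1/T_2 = λ_2/λ_1 = 1100/170 = 6.471.
L_1/L_2 = (R_1/R_2)²(T_1/T_2)⁴ = (0.200)²(6.471)⁴ = 70.12.
F_1/F_2 = (L_1/L_2)/(d_1/d_2)² = 70.12/(4.00)² = 4.382.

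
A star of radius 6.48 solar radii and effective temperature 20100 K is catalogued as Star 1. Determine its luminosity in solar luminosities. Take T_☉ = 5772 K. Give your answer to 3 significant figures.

L/L_☉ = (R/R_☉)² (T/T_☉)⁴ = (6.48)² × (20100/5772)⁴
       = 41.99 × (3.482)⁴ = 41.99 × 147.1 = 6175.

6.17×10^3 solar luminosities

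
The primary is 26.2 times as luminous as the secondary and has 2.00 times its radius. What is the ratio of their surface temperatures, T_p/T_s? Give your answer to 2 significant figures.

L ∝ R²T⁴ gives T ∝ (L/R²)^(1/4), so
T_p/T_s = (26.2 / 2.00²)^(1/4) = (6.550)^(1/4) = 1.600.

1.6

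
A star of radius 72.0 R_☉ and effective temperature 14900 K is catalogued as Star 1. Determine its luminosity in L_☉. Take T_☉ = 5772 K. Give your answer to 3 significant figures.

L/L_☉ = (R/R_☉)² (T/T_☉)⁴ = (72.0)² × (14900/5772)⁴
       = 5184 × (2.581)⁴ = 5184 × 44.41 = 2.302×10^5.

2.30×10^5 L_☉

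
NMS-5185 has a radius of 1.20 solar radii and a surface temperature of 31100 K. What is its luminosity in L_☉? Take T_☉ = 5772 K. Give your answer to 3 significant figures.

1.21×10^3 L_☉

L/L_☉ = (R/R_☉)² (T/T_☉)⁴ = (1.20)² × (31100/5772)⁴
       = 1.440 × (5.388)⁴ = 1.440 × 842.8 = 1214.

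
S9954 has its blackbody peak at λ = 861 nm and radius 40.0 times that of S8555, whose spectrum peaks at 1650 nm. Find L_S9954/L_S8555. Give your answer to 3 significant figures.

Wien's law gives T ∝ 1/λ_max, so T_S9954/T_S8555 = λ_S8555/λ_S9954 = 1650/861 = 1.916.
Then L ∝ R²T⁴ gives L_S9954/L_S8555 = (40.0)² × (1.916)⁴ = 1600 × 13.49 = 2.158×10^4.

2.16×10^4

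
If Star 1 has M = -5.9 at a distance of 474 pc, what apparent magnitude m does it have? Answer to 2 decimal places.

m = M + 5 log₁₀(d/10 pc) = -5.9 + 5 log₁₀(474/10)
  = -5.9 + 5 × 1.676 = -5.9 + 8.38 = 2.48.

2.48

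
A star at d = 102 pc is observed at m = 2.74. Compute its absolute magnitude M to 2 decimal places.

M = m − 5 log₁₀(d/10 pc) = 2.74 − 5 log₁₀(102/10)
  = 2.74 − 5 × 1.009 = 2.74 − 5.04 = -2.30.

-2.30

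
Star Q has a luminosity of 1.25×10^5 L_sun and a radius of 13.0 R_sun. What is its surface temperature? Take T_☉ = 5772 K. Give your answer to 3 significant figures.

T/T_☉ = (L/L_☉)^(1/4) / (R/R_☉)^(1/2)
T = 5772 × (1.25×10^5)^(1/4) / √(13.0) = 5772 × 18.80 / 3.606 = 3.010×10^4 K.

3.01×10^4 K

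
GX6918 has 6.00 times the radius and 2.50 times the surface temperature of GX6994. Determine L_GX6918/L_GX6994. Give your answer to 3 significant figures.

1.41×10^3

From the Stefan–Boltzmann law, L ∝ R²T⁴, so
L_GX6918/L_GX6994 = (R_GX6918/R_GX6994)² (T_GX6918/T_GX6994)⁴ = (6.00)² × (2.50)⁴ = 36.00 × 39.06 = 1406.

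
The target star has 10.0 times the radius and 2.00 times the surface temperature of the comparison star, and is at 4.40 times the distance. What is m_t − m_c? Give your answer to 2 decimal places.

-4.79

L_t/L_c = (10.0)²(2.00)⁴ = 1600.
F_t/F_c = (L_t/L_c)/(d_t/d_c)² = 1600/19.36 = 82.64.
m_t − m_c = −2.5 log₁₀(82.64) = -4.79.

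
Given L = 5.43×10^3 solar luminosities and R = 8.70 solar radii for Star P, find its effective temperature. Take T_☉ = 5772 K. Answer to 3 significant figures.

1.68×10^4 K

T/T_☉ = (L/L_☉)^(1/4) / (R/R_☉)^(1/2)
T = 5772 × (5.43×10^3)^(1/4) / √(8.70) = 5772 × 8.584 / 2.950 = 1.680×10^4 K.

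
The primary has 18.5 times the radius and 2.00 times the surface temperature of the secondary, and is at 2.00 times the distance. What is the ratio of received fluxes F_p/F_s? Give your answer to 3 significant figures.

L_p/L_s = (R_p/R_s)²(T_p/T_s)⁴ = (18.5)² × (2.00)⁴ = 5476.
F_p/F_s = (L_p/L_s)/(d_p/d_s)² = 5476 / (2.00)² = 1369.

1.37×10^3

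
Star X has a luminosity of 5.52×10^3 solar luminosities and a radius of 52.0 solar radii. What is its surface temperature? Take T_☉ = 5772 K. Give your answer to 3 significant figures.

T/T_☉ = (L/L_☉)^(1/4) / (R/R_☉)^(1/2)
T = 5772 × (5.52×10^3)^(1/4) / √(52.0) = 5772 × 8.620 / 7.211 = 6899 K.

6.90×10^3 K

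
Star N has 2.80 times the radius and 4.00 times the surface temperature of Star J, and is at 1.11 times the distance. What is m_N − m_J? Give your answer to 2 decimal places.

-8.03

L_N/L_J = (2.80)²(4.00)⁴ = 2007.
F_N/F_J = (L_N/L_J)/(d_N/d_J)² = 2007/1.232 = 1629.
m_N − m_J = −2.5 log₁₀(1629) = -8.03.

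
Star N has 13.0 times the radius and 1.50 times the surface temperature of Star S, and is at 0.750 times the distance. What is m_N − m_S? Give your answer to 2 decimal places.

L_N/L_S = (13.0)²(1.50)⁴ = 855.6.
F_N/F_S = (L_N/L_S)/(d_N/d_S)² = 855.6/0.5625 = 1521.
m_N − m_S = −2.5 log₁₀(1521) = -7.96.

-7.96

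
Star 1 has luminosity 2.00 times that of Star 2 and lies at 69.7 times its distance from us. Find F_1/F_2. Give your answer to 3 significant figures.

4.12×10^-4

F = L/(4πd²), so F_1/F_2 = (L_1/L_2) / (d_1/d_2)²
= 2.00 / (69.7)² = 2.00 / 4858 = 4.117×10^-4.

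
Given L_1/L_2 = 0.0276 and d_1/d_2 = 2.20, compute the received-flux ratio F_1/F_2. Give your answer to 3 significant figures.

F = L/(4πd²), so F_1/F_2 = (L_1/L_2) / (d_1/d_2)²
= 0.0276 / (2.20)² = 0.0276 / 4.840 = 0.005702.

0.00570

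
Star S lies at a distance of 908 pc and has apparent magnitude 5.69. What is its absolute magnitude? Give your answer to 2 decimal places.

M = m − 5 log₁₀(d/10 pc) = 5.69 − 5 log₁₀(908/10)
  = 5.69 − 5 × 1.958 = 5.69 − 9.79 = -4.10.

-4.10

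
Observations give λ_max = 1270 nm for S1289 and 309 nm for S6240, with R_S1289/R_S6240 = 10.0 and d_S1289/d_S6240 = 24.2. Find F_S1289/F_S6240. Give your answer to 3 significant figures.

5.98×10^-4

Wien's law: T_S1289/T_S6240 = λ_S6240/λ_S1289 = 309/1270 = 0.2433.
L_S1289/L_S6240 = (R_S1289/R_S6240)²(T_S1289/T_S6240)⁴ = (10.0)²(0.2433)⁴ = 0.3504.
F_S1289/F_S6240 = (L_S1289/L_S6240)/(d_S1289/d_S6240)² = 0.3504/(24.2)² = 5.984×10^-4.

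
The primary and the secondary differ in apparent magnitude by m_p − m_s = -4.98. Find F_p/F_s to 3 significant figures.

98.2

F_p/F_s = 10^(−(m_p − m_s)/2.5) = 10^(4.98/2.5) = 10^1.992 = 98.17.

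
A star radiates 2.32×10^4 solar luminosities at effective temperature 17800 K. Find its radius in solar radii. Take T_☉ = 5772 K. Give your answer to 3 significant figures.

16.0 solar radii

R/R_☉ = √(L/L_☉) / (T/T_☉)² = √(2.32×10^4) / (3.084)²
       = 152.3 / 9.510 = 16.02.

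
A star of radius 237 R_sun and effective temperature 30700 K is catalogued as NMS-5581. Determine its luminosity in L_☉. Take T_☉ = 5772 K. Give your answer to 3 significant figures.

L/L_☉ = (R/R_☉)² (T/T_☉)⁴ = (237)² × (30700/5772)⁴
       = 5.617×10^4 × (5.319)⁴ = 5.617×10^4 × 800.3 = 4.495×10^7.

4.50×10^7 L_☉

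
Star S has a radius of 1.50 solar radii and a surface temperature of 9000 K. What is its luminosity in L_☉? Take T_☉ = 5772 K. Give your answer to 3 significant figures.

L/L_☉ = (R/R_☉)² (T/T_☉)⁴ = (1.50)² × (9000/5772)⁴
       = 2.250 × (1.559)⁴ = 2.250 × 5.911 = 13.30.

13.3 L_☉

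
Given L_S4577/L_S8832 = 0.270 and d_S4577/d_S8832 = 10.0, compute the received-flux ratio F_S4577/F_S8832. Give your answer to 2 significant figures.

0.0027

F = L/(4πd²), so F_S4577/F_S8832 = (L_S4577/L_S8832) / (d_S4577/d_S8832)²
= 0.270 / (10.0)² = 0.270 / 100.0 = 0.002700.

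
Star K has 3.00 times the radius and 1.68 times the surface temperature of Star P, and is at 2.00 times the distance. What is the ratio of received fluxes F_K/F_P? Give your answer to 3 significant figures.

L_K/L_P = (R_K/R_P)²(T_K/T_P)⁴ = (3.00)² × (1.68)⁴ = 71.69.
F_K/F_P = (L_K/L_P)/(d_K/d_P)² = 71.69 / (2.00)² = 17.92.

17.9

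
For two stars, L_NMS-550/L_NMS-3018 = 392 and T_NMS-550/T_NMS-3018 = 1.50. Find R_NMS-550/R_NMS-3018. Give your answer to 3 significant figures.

8.80

L ∝ R²T⁴ gives R ∝ √L / T², so
R_NMS-550/R_NMS-3018 = √(392) / (1.50)² = 19.80 / 2.250 = 8.800.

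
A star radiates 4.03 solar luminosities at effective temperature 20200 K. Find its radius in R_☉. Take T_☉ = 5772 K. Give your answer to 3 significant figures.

R/R_☉ = √(L/L_☉) / (T/T_☉)² = √(4.03) / (3.500)²
       = 2.007 / 12.25 = 0.1639.

0.164 R_☉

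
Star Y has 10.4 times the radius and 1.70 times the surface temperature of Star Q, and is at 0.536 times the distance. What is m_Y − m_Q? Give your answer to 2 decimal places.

-8.74

L_Y/L_Q = (10.4)²(1.70)⁴ = 903.4.
F_Y/F_Q = (L_Y/L_Q)/(d_Y/d_Q)² = 903.4/0.2873 = 3144.
m_Y − m_Q = −2.5 log₁₀(3144) = -8.74.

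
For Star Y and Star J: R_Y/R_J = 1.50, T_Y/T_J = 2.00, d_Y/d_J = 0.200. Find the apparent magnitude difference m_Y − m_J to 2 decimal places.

L_Y/L_J = (1.50)²(2.00)⁴ = 36.00.
F_Y/F_J = (L_Y/L_J)/(d_Y/d_J)² = 36.00/0.04000 = 900.0.
m_Y − m_J = −2.5 log₁₀(900.0) = -7.39.

-7.39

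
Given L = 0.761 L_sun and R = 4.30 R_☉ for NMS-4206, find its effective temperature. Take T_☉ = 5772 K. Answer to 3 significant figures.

2.60×10^3 K

T/T_☉ = (L/L_☉)^(1/4) / (R/R_☉)^(1/2)
T = 5772 × (0.761)^(1/4) / √(4.30) = 5772 × 0.9340 / 2.074 = 2600 K.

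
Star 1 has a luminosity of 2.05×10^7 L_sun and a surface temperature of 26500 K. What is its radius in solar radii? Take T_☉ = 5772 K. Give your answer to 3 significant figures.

R/R_☉ = √(L/L_☉) / (T/T_☉)² = √(2.05×10^7) / (4.591)²
       = 4528 / 21.08 = 214.8.

215 solar radii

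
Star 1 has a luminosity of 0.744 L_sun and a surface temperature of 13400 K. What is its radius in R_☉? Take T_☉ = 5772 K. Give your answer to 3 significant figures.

R/R_☉ = √(L/L_☉) / (T/T_☉)² = √(0.744) / (2.322)²
       = 0.8626 / 5.390 = 0.1600.

0.160 R_☉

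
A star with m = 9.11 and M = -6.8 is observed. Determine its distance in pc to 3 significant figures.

1.52×10^4 pc

m − M = 5 log₁₀(d/10 pc)
9.11 − (-6.8) = 15.91 = 5 log₁₀(d/10)
d = 10 × 10^(15.91/5) = 10 × 10^3.182 = 1.521×10^4 pc.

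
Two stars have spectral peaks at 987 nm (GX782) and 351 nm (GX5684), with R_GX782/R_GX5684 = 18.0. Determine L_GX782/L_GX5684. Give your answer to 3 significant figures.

5.18

Wien's law gives T ∝ 1/λ_max, so T_GX782/T_GX5684 = λ_GX5684/λ_GX782 = 351/987 = 0.3556.
Then L ∝ R²T⁴ gives L_GX782/L_GX5684 = (18.0)² × (0.3556)⁴ = 324.0 × 0.01599 = 5.182.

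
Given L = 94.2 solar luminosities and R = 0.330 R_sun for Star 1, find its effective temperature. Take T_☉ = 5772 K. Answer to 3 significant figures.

T/T_☉ = (L/L_☉)^(1/4) / (R/R_☉)^(1/2)
T = 5772 × (94.2)^(1/4) / √(0.330) = 5772 × 3.115 / 0.5745 = 3.130×10^4 K.

3.13×10^4 K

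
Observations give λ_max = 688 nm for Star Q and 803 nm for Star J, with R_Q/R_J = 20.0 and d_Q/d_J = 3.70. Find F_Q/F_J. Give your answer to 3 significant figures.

54.2

Wien's law: T_Q/T_J = λ_J/λ_Q = 803/688 = 1.167.
L_Q/L_J = (R_Q/R_J)²(T_Q/T_J)⁴ = (20.0)²(1.167)⁴ = 742.3.
F_Q/F_J = (L_Q/L_J)/(d_Q/d_J)² = 742.3/(3.70)² = 54.22.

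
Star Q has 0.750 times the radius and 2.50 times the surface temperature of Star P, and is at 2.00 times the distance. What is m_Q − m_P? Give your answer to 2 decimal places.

-1.85

L_Q/L_P = (0.750)²(2.50)⁴ = 21.97.
F_Q/F_P = (L_Q/L_P)/(d_Q/d_P)² = 21.97/4.000 = 5.493.
m_Q − m_P = −2.5 log₁₀(5.493) = -1.85.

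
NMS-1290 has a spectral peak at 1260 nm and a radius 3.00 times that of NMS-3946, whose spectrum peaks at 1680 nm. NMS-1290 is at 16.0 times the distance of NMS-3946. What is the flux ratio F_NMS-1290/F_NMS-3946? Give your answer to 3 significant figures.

0.111

Wien's law: T_NMS-1290/T_NMS-3946 = λ_NMS-3946/λ_NMS-1290 = 1680/1260 = 1.333.
L_NMS-1290/L_NMS-3946 = (R_NMS-1290/R_NMS-3946)²(T_NMS-1290/T_NMS-3946)⁴ = (3.00)²(1.333)⁴ = 28.44.
F_NMS-1290/F_NMS-3946 = (L_NMS-1290/L_NMS-3946)/(d_NMS-1290/d_NMS-3946)² = 28.44/(16.0)² = 0.1111.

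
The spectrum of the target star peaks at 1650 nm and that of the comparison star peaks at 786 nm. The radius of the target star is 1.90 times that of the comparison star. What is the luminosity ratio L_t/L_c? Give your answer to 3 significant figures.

Wien's law gives T ∝ 1/λ_max, so T_t/T_c = λ_c/λ_t = 786/1650 = 0.4764.
Then L ∝ R²T⁴ gives L_t/L_c = (1.90)² × (0.4764)⁴ = 3.610 × 0.05149 = 0.1859.

0.186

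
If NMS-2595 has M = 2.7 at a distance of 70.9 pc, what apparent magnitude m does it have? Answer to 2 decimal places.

6.95

m = M + 5 log₁₀(d/10 pc) = 2.7 + 5 log₁₀(70.9/10)
  = 2.7 + 5 × 0.851 = 2.7 + 4.25 = 6.95.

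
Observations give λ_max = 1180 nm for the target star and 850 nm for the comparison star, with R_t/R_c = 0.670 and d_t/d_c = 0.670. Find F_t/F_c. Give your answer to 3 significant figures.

Wien's law: T_t/T_c = λ_c/λ_t = 850/1180 = 0.7203.
L_t/L_c = (R_t/R_c)²(T_t/T_c)⁴ = (0.670)²(0.7203)⁴ = 0.1209.
F_t/F_c = (L_t/L_c)/(d_t/d_c)² = 0.1209/(0.670)² = 0.2692.

0.269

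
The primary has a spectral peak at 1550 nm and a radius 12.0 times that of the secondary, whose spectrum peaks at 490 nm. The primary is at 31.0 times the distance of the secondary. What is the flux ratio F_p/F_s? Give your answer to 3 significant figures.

Wien's law: T_p/T_s = λ_s/λ_p = 490/1550 = 0.3161.
L_p/L_s = (R_p/R_s)²(T_p/T_s)⁴ = (12.0)²(0.3161)⁴ = 1.438.
F_p/F_s = (L_p/L_s)/(d_p/d_s)² = 1.438/(31.0)² = 0.001497.

0.00150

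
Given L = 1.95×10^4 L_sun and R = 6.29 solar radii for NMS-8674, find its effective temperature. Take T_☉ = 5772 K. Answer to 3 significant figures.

2.72×10^4 K

T/T_☉ = (L/L_☉)^(1/4) / (R/R_☉)^(1/2)
T = 5772 × (1.95×10^4)^(1/4) / √(6.29) = 5772 × 11.82 / 2.508 = 2.720×10^4 K.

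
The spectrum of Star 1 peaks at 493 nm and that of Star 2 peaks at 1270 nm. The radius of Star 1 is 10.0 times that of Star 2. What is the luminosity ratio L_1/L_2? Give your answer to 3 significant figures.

4.40×10^3

Wien's law gives T ∝ 1/λ_max, so T_1/T_2 = λ_2/λ_1 = 1270/493 = 2.576.
Then L ∝ R²T⁴ gives L_1/L_2 = (10.0)² × (2.576)⁴ = 100.0 × 44.04 = 4404.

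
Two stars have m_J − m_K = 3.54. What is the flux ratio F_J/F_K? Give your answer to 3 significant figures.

0.0384

F_J/F_K = 10^(−(m_J − m_K)/2.5) = 10^(-3.54/2.5) = 10^-1.416 = 0.03837.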